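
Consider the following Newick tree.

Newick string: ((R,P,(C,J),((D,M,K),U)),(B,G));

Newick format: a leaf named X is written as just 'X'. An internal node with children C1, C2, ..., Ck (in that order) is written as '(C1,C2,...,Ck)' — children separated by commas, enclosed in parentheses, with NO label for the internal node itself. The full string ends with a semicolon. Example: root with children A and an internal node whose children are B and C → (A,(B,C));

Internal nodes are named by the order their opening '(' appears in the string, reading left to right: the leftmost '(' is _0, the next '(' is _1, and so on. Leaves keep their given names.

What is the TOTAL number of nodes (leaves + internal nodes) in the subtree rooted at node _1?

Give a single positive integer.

Answer: 12

Derivation:
Newick: ((R,P,(C,J),((D,M,K),U)),(B,G));
Locate _1: it is the '(' at position 1 (the 2nd '(' reading left to right).
Query: subtree rooted at _1
_1: subtree_size = 1 + 11
  R: subtree_size = 1 + 0
  P: subtree_size = 1 + 0
  _2: subtree_size = 1 + 2
    C: subtree_size = 1 + 0
    J: subtree_size = 1 + 0
  _3: subtree_size = 1 + 5
    _4: subtree_size = 1 + 3
      D: subtree_size = 1 + 0
      M: subtree_size = 1 + 0
      K: subtree_size = 1 + 0
    U: subtree_size = 1 + 0
Total subtree size of _1: 12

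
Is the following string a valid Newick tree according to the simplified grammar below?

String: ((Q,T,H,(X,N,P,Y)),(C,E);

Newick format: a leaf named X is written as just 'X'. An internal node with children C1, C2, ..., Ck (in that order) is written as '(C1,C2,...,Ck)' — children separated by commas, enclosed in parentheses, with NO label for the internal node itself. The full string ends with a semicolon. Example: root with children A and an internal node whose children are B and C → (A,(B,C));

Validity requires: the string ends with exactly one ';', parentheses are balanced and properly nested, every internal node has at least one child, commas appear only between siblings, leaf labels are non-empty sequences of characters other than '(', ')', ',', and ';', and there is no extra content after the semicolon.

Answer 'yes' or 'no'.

Input: ((Q,T,H,(X,N,P,Y)),(C,E);
Paren balance: 4 '(' vs 3 ')' MISMATCH
Ends with single ';': True
Full parse: FAILS (expected , or ) at pos 24)
Valid: False

Answer: no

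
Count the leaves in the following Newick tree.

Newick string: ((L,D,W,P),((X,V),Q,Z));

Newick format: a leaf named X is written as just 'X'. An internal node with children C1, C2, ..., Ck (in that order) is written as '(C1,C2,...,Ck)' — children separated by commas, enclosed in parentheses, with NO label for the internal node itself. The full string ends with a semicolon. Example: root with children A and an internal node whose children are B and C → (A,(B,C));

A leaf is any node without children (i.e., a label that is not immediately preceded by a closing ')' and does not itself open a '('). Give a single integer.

Answer: 8

Derivation:
Newick: ((L,D,W,P),((X,V),Q,Z));
Scan left-to-right; a leaf is any maximal label run not followed by '(':
  pos 2: leaf 'L' → count = 1
  pos 4: leaf 'D' → count = 2
  pos 6: leaf 'W' → count = 3
  pos 8: leaf 'P' → count = 4
  pos 13: leaf 'X' → count = 5
  pos 15: leaf 'V' → count = 6
  pos 18: leaf 'Q' → count = 7
  pos 20: leaf 'Z' → count = 8
Total leaves: 8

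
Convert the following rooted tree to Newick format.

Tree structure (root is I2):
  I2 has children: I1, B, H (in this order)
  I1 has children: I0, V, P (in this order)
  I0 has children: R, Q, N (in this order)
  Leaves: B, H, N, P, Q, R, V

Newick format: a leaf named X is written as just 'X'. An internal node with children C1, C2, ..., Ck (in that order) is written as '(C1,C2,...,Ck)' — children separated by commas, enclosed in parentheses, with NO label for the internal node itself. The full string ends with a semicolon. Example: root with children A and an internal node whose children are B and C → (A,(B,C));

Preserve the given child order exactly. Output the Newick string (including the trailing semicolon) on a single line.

Answer: (((R,Q,N),V,P),B,H);

Derivation:
internal I2 with children ['I1', 'B', 'H']
  internal I1 with children ['I0', 'V', 'P']
    internal I0 with children ['R', 'Q', 'N']
      leaf 'R' → 'R'
      leaf 'Q' → 'Q'
      leaf 'N' → 'N'
    → '(R,Q,N)'
    leaf 'V' → 'V'
    leaf 'P' → 'P'
  → '((R,Q,N),V,P)'
  leaf 'B' → 'B'
  leaf 'H' → 'H'
→ '(((R,Q,N),V,P),B,H)'
Final: (((R,Q,N),V,P),B,H);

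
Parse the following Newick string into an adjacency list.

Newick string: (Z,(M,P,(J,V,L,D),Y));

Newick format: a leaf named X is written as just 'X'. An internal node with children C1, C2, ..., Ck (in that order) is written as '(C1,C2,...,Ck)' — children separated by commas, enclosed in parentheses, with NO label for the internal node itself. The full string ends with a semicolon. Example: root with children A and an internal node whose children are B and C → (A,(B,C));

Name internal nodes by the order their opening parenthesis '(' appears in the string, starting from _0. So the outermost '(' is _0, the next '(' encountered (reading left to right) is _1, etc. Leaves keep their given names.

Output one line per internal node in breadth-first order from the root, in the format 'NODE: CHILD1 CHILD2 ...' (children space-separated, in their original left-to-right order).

Input: (Z,(M,P,(J,V,L,D),Y));
Scanning left-to-right, naming '(' by encounter order:
  pos 0: '(' -> open internal node _0 (depth 1)
  pos 3: '(' -> open internal node _1 (depth 2)
  pos 8: '(' -> open internal node _2 (depth 3)
  pos 16: ')' -> close internal node _2 (now at depth 2)
  pos 19: ')' -> close internal node _1 (now at depth 1)
  pos 20: ')' -> close internal node _0 (now at depth 0)
Total internal nodes: 3
BFS adjacency from root:
  _0: Z _1
  _1: M P _2 Y
  _2: J V L D

Answer: _0: Z _1
_1: M P _2 Y
_2: J V L D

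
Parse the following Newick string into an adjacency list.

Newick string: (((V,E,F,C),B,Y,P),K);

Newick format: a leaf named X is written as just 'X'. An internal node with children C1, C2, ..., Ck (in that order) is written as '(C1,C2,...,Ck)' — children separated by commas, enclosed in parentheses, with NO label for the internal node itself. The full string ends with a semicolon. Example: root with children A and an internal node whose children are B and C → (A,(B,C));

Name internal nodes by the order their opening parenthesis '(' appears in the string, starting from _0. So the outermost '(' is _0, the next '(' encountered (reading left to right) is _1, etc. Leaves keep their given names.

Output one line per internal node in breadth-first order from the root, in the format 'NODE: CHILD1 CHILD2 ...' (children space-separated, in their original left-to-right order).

Answer: _0: _1 K
_1: _2 B Y P
_2: V E F C

Derivation:
Input: (((V,E,F,C),B,Y,P),K);
Scanning left-to-right, naming '(' by encounter order:
  pos 0: '(' -> open internal node _0 (depth 1)
  pos 1: '(' -> open internal node _1 (depth 2)
  pos 2: '(' -> open internal node _2 (depth 3)
  pos 10: ')' -> close internal node _2 (now at depth 2)
  pos 17: ')' -> close internal node _1 (now at depth 1)
  pos 20: ')' -> close internal node _0 (now at depth 0)
Total internal nodes: 3
BFS adjacency from root:
  _0: _1 K
  _1: _2 B Y P
  _2: V E F C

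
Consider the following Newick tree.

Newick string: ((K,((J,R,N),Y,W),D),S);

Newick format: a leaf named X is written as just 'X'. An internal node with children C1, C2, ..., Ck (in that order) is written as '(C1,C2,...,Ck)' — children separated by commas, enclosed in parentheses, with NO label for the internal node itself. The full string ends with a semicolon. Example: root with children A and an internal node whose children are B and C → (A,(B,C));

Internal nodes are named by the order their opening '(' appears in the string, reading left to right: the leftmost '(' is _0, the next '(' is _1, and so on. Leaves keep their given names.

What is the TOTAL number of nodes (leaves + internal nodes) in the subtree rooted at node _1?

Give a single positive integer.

Newick: ((K,((J,R,N),Y,W),D),S);
Locate _1: it is the '(' at position 1 (the 2nd '(' reading left to right).
Query: subtree rooted at _1
_1: subtree_size = 1 + 9
  K: subtree_size = 1 + 0
  _2: subtree_size = 1 + 6
    _3: subtree_size = 1 + 3
      J: subtree_size = 1 + 0
      R: subtree_size = 1 + 0
      N: subtree_size = 1 + 0
    Y: subtree_size = 1 + 0
    W: subtree_size = 1 + 0
  D: subtree_size = 1 + 0
Total subtree size of _1: 10

Answer: 10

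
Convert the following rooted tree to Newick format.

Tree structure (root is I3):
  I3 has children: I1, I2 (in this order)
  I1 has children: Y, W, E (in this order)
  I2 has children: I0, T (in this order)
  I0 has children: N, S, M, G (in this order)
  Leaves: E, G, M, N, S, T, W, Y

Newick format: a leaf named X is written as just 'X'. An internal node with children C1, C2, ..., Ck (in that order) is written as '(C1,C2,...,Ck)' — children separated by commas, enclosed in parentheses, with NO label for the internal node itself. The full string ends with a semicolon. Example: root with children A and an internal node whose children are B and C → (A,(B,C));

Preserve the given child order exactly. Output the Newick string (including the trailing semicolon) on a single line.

internal I3 with children ['I1', 'I2']
  internal I1 with children ['Y', 'W', 'E']
    leaf 'Y' → 'Y'
    leaf 'W' → 'W'
    leaf 'E' → 'E'
  → '(Y,W,E)'
  internal I2 with children ['I0', 'T']
    internal I0 with children ['N', 'S', 'M', 'G']
      leaf 'N' → 'N'
      leaf 'S' → 'S'
      leaf 'M' → 'M'
      leaf 'G' → 'G'
    → '(N,S,M,G)'
    leaf 'T' → 'T'
  → '((N,S,M,G),T)'
→ '((Y,W,E),((N,S,M,G),T))'
Final: ((Y,W,E),((N,S,M,G),T));

Answer: ((Y,W,E),((N,S,M,G),T));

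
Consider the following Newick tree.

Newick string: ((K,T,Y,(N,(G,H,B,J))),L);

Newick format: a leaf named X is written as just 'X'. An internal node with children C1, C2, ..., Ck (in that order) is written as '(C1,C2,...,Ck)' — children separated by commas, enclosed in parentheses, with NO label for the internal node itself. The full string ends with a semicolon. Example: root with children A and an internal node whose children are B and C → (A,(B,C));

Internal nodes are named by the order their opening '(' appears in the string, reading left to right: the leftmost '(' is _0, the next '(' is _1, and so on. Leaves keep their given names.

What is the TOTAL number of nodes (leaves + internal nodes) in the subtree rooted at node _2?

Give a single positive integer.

Answer: 7

Derivation:
Newick: ((K,T,Y,(N,(G,H,B,J))),L);
Locate _2: it is the '(' at position 8 (the 3rd '(' reading left to right).
Query: subtree rooted at _2
_2: subtree_size = 1 + 6
  N: subtree_size = 1 + 0
  _3: subtree_size = 1 + 4
    G: subtree_size = 1 + 0
    H: subtree_size = 1 + 0
    B: subtree_size = 1 + 0
    J: subtree_size = 1 + 0
Total subtree size of _2: 7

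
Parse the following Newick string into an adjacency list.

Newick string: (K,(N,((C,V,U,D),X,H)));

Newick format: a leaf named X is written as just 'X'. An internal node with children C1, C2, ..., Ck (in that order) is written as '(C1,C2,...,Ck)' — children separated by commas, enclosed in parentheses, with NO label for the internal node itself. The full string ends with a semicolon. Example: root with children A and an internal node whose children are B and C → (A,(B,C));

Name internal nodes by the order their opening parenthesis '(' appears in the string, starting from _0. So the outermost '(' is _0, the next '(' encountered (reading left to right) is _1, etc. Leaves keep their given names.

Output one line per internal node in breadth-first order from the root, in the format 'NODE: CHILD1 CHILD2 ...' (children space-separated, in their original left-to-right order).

Answer: _0: K _1
_1: N _2
_2: _3 X H
_3: C V U D

Derivation:
Input: (K,(N,((C,V,U,D),X,H)));
Scanning left-to-right, naming '(' by encounter order:
  pos 0: '(' -> open internal node _0 (depth 1)
  pos 3: '(' -> open internal node _1 (depth 2)
  pos 6: '(' -> open internal node _2 (depth 3)
  pos 7: '(' -> open internal node _3 (depth 4)
  pos 15: ')' -> close internal node _3 (now at depth 3)
  pos 20: ')' -> close internal node _2 (now at depth 2)
  pos 21: ')' -> close internal node _1 (now at depth 1)
  pos 22: ')' -> close internal node _0 (now at depth 0)
Total internal nodes: 4
BFS adjacency from root:
  _0: K _1
  _1: N _2
  _2: _3 X H
  _3: C V U D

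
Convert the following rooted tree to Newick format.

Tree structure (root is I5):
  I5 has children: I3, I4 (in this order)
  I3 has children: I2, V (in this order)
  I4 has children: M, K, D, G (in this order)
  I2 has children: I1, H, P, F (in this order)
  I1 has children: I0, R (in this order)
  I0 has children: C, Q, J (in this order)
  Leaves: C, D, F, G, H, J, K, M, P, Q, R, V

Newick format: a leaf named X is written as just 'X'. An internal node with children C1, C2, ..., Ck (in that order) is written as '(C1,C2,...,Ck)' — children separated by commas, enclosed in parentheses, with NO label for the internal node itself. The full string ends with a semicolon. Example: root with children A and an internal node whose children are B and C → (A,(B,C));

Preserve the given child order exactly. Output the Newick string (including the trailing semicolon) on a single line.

Answer: (((((C,Q,J),R),H,P,F),V),(M,K,D,G));

Derivation:
internal I5 with children ['I3', 'I4']
  internal I3 with children ['I2', 'V']
    internal I2 with children ['I1', 'H', 'P', 'F']
      internal I1 with children ['I0', 'R']
        internal I0 with children ['C', 'Q', 'J']
          leaf 'C' → 'C'
          leaf 'Q' → 'Q'
          leaf 'J' → 'J'
        → '(C,Q,J)'
        leaf 'R' → 'R'
      → '((C,Q,J),R)'
      leaf 'H' → 'H'
      leaf 'P' → 'P'
      leaf 'F' → 'F'
    → '(((C,Q,J),R),H,P,F)'
    leaf 'V' → 'V'
  → '((((C,Q,J),R),H,P,F),V)'
  internal I4 with children ['M', 'K', 'D', 'G']
    leaf 'M' → 'M'
    leaf 'K' → 'K'
    leaf 'D' → 'D'
    leaf 'G' → 'G'
  → '(M,K,D,G)'
→ '(((((C,Q,J),R),H,P,F),V),(M,K,D,G))'
Final: (((((C,Q,J),R),H,P,F),V),(M,K,D,G));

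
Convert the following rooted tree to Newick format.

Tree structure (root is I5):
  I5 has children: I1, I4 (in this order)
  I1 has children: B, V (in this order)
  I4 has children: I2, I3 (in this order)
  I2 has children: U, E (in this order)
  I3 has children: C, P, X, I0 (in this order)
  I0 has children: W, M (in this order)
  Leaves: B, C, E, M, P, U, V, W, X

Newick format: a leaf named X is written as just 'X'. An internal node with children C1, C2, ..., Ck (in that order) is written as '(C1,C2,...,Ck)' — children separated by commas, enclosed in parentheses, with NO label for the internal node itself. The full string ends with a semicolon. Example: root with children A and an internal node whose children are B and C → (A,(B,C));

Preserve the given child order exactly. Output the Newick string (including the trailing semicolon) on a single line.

internal I5 with children ['I1', 'I4']
  internal I1 with children ['B', 'V']
    leaf 'B' → 'B'
    leaf 'V' → 'V'
  → '(B,V)'
  internal I4 with children ['I2', 'I3']
    internal I2 with children ['U', 'E']
      leaf 'U' → 'U'
      leaf 'E' → 'E'
    → '(U,E)'
    internal I3 with children ['C', 'P', 'X', 'I0']
      leaf 'C' → 'C'
      leaf 'P' → 'P'
      leaf 'X' → 'X'
      internal I0 with children ['W', 'M']
        leaf 'W' → 'W'
        leaf 'M' → 'M'
      → '(W,M)'
    → '(C,P,X,(W,M))'
  → '((U,E),(C,P,X,(W,M)))'
→ '((B,V),((U,E),(C,P,X,(W,M))))'
Final: ((B,V),((U,E),(C,P,X,(W,M))));

Answer: ((B,V),((U,E),(C,P,X,(W,M))));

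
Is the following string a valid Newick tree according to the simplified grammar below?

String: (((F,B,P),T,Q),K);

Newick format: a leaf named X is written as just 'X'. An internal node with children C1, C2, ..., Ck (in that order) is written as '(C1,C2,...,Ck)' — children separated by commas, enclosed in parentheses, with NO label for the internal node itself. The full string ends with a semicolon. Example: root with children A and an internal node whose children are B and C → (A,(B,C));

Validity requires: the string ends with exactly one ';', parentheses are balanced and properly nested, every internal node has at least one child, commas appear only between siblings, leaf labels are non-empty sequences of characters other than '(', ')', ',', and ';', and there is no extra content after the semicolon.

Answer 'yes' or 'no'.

Answer: yes

Derivation:
Input: (((F,B,P),T,Q),K);
Paren balance: 3 '(' vs 3 ')' OK
Ends with single ';': True
Full parse: OK
Valid: True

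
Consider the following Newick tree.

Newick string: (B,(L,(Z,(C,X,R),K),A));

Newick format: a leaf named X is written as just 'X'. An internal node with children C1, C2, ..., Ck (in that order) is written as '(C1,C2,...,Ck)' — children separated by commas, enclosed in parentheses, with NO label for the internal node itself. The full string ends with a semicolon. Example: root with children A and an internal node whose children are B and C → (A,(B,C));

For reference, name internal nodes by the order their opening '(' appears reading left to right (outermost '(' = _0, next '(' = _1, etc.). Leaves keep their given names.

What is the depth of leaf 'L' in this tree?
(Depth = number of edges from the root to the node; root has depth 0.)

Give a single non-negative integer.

Newick: (B,(L,(Z,(C,X,R),K),A));
Naming internals by '(' encounter order: outermost '(' = _0, next = _1, ...
Query node: L
Path from root: _0 -> _1 -> L
Depth of L: 2 (number of edges from root)

Answer: 2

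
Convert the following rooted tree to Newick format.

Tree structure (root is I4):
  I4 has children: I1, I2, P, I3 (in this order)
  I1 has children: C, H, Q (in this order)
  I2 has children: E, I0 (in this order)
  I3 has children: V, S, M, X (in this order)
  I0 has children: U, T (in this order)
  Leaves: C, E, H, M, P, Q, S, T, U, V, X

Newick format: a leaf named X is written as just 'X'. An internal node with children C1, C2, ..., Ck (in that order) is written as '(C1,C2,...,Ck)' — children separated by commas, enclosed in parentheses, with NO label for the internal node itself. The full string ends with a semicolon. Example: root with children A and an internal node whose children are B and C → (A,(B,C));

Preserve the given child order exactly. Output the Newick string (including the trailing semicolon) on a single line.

internal I4 with children ['I1', 'I2', 'P', 'I3']
  internal I1 with children ['C', 'H', 'Q']
    leaf 'C' → 'C'
    leaf 'H' → 'H'
    leaf 'Q' → 'Q'
  → '(C,H,Q)'
  internal I2 with children ['E', 'I0']
    leaf 'E' → 'E'
    internal I0 with children ['U', 'T']
      leaf 'U' → 'U'
      leaf 'T' → 'T'
    → '(U,T)'
  → '(E,(U,T))'
  leaf 'P' → 'P'
  internal I3 with children ['V', 'S', 'M', 'X']
    leaf 'V' → 'V'
    leaf 'S' → 'S'
    leaf 'M' → 'M'
    leaf 'X' → 'X'
  → '(V,S,M,X)'
→ '((C,H,Q),(E,(U,T)),P,(V,S,M,X))'
Final: ((C,H,Q),(E,(U,T)),P,(V,S,M,X));

Answer: ((C,H,Q),(E,(U,T)),P,(V,S,M,X));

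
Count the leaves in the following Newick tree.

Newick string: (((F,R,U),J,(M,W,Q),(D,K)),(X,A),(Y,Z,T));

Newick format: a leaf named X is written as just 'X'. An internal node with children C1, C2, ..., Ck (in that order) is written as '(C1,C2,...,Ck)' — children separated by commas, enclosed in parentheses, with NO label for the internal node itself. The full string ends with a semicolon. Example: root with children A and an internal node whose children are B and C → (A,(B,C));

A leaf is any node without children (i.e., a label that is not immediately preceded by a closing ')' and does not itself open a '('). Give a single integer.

Answer: 14

Derivation:
Newick: (((F,R,U),J,(M,W,Q),(D,K)),(X,A),(Y,Z,T));
Scan left-to-right; a leaf is any maximal label run not followed by '(':
  pos 3: leaf 'F' → count = 1
  pos 5: leaf 'R' → count = 2
  pos 7: leaf 'U' → count = 3
  pos 10: leaf 'J' → count = 4
  pos 13: leaf 'M' → count = 5
  pos 15: leaf 'W' → count = 6
  pos 17: leaf 'Q' → count = 7
  pos 21: leaf 'D' → count = 8
  pos 23: leaf 'K' → count = 9
  pos 28: leaf 'X' → count = 10
  pos 30: leaf 'A' → count = 11
  pos 34: leaf 'Y' → count = 12
  pos 36: leaf 'Z' → count = 13
  pos 38: leaf 'T' → count = 14
Total leaves: 14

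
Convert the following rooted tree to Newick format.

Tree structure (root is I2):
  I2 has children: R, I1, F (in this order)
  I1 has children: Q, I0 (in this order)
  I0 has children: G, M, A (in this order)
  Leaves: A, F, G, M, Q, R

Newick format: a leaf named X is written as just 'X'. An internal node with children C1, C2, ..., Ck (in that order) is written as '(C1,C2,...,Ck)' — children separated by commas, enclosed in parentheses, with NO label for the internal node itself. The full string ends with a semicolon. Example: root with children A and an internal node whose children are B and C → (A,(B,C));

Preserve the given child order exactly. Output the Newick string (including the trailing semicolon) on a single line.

Answer: (R,(Q,(G,M,A)),F);

Derivation:
internal I2 with children ['R', 'I1', 'F']
  leaf 'R' → 'R'
  internal I1 with children ['Q', 'I0']
    leaf 'Q' → 'Q'
    internal I0 with children ['G', 'M', 'A']
      leaf 'G' → 'G'
      leaf 'M' → 'M'
      leaf 'A' → 'A'
    → '(G,M,A)'
  → '(Q,(G,M,A))'
  leaf 'F' → 'F'
→ '(R,(Q,(G,M,A)),F)'
Final: (R,(Q,(G,M,A)),F);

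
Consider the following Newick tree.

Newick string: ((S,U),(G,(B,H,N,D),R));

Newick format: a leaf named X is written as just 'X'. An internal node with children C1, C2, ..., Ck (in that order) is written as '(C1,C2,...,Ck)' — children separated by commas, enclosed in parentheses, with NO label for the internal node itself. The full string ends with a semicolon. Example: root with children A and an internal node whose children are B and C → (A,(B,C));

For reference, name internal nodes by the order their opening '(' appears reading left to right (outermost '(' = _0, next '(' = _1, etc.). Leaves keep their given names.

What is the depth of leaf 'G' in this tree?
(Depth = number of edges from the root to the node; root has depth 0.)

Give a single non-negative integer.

Answer: 2

Derivation:
Newick: ((S,U),(G,(B,H,N,D),R));
Naming internals by '(' encounter order: outermost '(' = _0, next = _1, ...
Query node: G
Path from root: _0 -> _2 -> G
Depth of G: 2 (number of edges from root)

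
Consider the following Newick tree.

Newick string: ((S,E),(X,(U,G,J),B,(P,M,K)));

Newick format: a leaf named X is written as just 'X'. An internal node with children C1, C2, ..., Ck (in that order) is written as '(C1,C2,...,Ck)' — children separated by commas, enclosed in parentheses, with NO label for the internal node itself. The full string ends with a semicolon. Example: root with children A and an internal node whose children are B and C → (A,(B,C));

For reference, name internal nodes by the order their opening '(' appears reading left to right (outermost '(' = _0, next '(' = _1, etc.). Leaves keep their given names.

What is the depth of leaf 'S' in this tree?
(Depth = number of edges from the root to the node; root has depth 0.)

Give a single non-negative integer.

Newick: ((S,E),(X,(U,G,J),B,(P,M,K)));
Naming internals by '(' encounter order: outermost '(' = _0, next = _1, ...
Query node: S
Path from root: _0 -> _1 -> S
Depth of S: 2 (number of edges from root)

Answer: 2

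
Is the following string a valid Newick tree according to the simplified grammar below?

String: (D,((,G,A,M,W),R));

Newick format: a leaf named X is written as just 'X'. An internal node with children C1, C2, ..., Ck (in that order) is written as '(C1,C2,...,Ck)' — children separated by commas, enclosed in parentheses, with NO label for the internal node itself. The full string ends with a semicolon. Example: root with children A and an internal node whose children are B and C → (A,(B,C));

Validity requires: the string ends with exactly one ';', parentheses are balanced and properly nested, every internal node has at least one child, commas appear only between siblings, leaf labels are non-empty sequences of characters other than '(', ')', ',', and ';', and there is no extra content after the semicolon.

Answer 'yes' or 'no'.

Input: (D,((,G,A,M,W),R));
Paren balance: 3 '(' vs 3 ')' OK
Ends with single ';': True
Full parse: FAILS (empty leaf label at pos 5)
Valid: False

Answer: no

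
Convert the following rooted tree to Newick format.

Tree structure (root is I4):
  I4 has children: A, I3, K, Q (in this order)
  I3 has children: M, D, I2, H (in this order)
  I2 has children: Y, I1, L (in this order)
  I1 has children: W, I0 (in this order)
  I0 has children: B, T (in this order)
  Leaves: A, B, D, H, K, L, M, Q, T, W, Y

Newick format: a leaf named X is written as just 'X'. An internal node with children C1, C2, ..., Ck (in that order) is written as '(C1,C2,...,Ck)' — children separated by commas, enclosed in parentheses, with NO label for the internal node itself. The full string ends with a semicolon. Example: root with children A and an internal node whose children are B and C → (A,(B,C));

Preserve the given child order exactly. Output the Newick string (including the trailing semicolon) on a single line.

Answer: (A,(M,D,(Y,(W,(B,T)),L),H),K,Q);

Derivation:
internal I4 with children ['A', 'I3', 'K', 'Q']
  leaf 'A' → 'A'
  internal I3 with children ['M', 'D', 'I2', 'H']
    leaf 'M' → 'M'
    leaf 'D' → 'D'
    internal I2 with children ['Y', 'I1', 'L']
      leaf 'Y' → 'Y'
      internal I1 with children ['W', 'I0']
        leaf 'W' → 'W'
        internal I0 with children ['B', 'T']
          leaf 'B' → 'B'
          leaf 'T' → 'T'
        → '(B,T)'
      → '(W,(B,T))'
      leaf 'L' → 'L'
    → '(Y,(W,(B,T)),L)'
    leaf 'H' → 'H'
  → '(M,D,(Y,(W,(B,T)),L),H)'
  leaf 'K' → 'K'
  leaf 'Q' → 'Q'
→ '(A,(M,D,(Y,(W,(B,T)),L),H),K,Q)'
Final: (A,(M,D,(Y,(W,(B,T)),L),H),K,Q);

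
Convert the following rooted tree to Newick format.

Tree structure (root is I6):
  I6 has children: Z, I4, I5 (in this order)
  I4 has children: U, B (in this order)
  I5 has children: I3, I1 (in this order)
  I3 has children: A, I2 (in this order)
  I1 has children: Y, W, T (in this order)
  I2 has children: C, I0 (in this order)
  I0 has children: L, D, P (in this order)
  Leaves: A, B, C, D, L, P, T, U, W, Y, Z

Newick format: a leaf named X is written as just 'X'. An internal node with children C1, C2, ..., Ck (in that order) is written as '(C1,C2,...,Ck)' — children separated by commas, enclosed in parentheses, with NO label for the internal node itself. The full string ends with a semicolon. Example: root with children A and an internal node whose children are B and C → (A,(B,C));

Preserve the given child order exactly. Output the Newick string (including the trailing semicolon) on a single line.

Answer: (Z,(U,B),((A,(C,(L,D,P))),(Y,W,T)));

Derivation:
internal I6 with children ['Z', 'I4', 'I5']
  leaf 'Z' → 'Z'
  internal I4 with children ['U', 'B']
    leaf 'U' → 'U'
    leaf 'B' → 'B'
  → '(U,B)'
  internal I5 with children ['I3', 'I1']
    internal I3 with children ['A', 'I2']
      leaf 'A' → 'A'
      internal I2 with children ['C', 'I0']
        leaf 'C' → 'C'
        internal I0 with children ['L', 'D', 'P']
          leaf 'L' → 'L'
          leaf 'D' → 'D'
          leaf 'P' → 'P'
        → '(L,D,P)'
      → '(C,(L,D,P))'
    → '(A,(C,(L,D,P)))'
    internal I1 with children ['Y', 'W', 'T']
      leaf 'Y' → 'Y'
      leaf 'W' → 'W'
      leaf 'T' → 'T'
    → '(Y,W,T)'
  → '((A,(C,(L,D,P))),(Y,W,T))'
→ '(Z,(U,B),((A,(C,(L,D,P))),(Y,W,T)))'
Final: (Z,(U,B),((A,(C,(L,D,P))),(Y,W,T)));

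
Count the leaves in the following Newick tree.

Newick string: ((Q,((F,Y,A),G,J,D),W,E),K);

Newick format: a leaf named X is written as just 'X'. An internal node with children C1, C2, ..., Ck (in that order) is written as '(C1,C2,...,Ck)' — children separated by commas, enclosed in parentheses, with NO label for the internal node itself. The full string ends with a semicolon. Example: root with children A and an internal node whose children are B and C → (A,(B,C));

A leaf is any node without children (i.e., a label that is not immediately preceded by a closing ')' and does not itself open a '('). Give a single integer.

Newick: ((Q,((F,Y,A),G,J,D),W,E),K);
Scan left-to-right; a leaf is any maximal label run not followed by '(':
  pos 2: leaf 'Q' → count = 1
  pos 6: leaf 'F' → count = 2
  pos 8: leaf 'Y' → count = 3
  pos 10: leaf 'A' → count = 4
  pos 13: leaf 'G' → count = 5
  pos 15: leaf 'J' → count = 6
  pos 17: leaf 'D' → count = 7
  pos 20: leaf 'W' → count = 8
  pos 22: leaf 'E' → count = 9
  pos 25: leaf 'K' → count = 10
Total leaves: 10

Answer: 10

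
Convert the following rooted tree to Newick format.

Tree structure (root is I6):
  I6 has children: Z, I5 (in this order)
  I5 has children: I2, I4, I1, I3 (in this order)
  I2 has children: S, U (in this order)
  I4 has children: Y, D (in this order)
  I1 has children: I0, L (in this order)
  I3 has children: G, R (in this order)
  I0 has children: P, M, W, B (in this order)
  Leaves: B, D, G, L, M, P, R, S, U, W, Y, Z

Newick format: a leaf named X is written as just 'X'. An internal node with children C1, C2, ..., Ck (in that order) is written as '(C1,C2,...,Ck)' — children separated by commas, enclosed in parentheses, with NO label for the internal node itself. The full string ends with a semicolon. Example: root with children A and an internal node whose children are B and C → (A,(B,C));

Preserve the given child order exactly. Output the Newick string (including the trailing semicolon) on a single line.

internal I6 with children ['Z', 'I5']
  leaf 'Z' → 'Z'
  internal I5 with children ['I2', 'I4', 'I1', 'I3']
    internal I2 with children ['S', 'U']
      leaf 'S' → 'S'
      leaf 'U' → 'U'
    → '(S,U)'
    internal I4 with children ['Y', 'D']
      leaf 'Y' → 'Y'
      leaf 'D' → 'D'
    → '(Y,D)'
    internal I1 with children ['I0', 'L']
      internal I0 with children ['P', 'M', 'W', 'B']
        leaf 'P' → 'P'
        leaf 'M' → 'M'
        leaf 'W' → 'W'
        leaf 'B' → 'B'
      → '(P,M,W,B)'
      leaf 'L' → 'L'
    → '((P,M,W,B),L)'
    internal I3 with children ['G', 'R']
      leaf 'G' → 'G'
      leaf 'R' → 'R'
    → '(G,R)'
  → '((S,U),(Y,D),((P,M,W,B),L),(G,R))'
→ '(Z,((S,U),(Y,D),((P,M,W,B),L),(G,R)))'
Final: (Z,((S,U),(Y,D),((P,M,W,B),L),(G,R)));

Answer: (Z,((S,U),(Y,D),((P,M,W,B),L),(G,R)));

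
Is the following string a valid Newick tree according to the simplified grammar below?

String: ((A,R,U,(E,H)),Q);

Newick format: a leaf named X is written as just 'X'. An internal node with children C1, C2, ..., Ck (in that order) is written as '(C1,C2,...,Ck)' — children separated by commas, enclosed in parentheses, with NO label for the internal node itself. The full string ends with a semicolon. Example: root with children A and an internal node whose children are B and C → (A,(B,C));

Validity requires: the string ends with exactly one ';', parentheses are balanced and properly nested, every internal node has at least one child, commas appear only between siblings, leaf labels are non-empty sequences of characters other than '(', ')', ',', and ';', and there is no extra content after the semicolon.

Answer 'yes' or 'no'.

Answer: yes

Derivation:
Input: ((A,R,U,(E,H)),Q);
Paren balance: 3 '(' vs 3 ')' OK
Ends with single ';': True
Full parse: OK
Valid: True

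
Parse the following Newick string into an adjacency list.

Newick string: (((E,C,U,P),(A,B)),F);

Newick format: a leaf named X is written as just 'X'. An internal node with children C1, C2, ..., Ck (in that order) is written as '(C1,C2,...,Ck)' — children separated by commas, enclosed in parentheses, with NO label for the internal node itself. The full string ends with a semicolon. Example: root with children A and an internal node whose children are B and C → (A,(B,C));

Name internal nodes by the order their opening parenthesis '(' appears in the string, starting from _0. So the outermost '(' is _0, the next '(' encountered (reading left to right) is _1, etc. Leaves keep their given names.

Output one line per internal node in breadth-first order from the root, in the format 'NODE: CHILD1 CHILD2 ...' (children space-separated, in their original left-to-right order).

Input: (((E,C,U,P),(A,B)),F);
Scanning left-to-right, naming '(' by encounter order:
  pos 0: '(' -> open internal node _0 (depth 1)
  pos 1: '(' -> open internal node _1 (depth 2)
  pos 2: '(' -> open internal node _2 (depth 3)
  pos 10: ')' -> close internal node _2 (now at depth 2)
  pos 12: '(' -> open internal node _3 (depth 3)
  pos 16: ')' -> close internal node _3 (now at depth 2)
  pos 17: ')' -> close internal node _1 (now at depth 1)
  pos 20: ')' -> close internal node _0 (now at depth 0)
Total internal nodes: 4
BFS adjacency from root:
  _0: _1 F
  _1: _2 _3
  _2: E C U P
  _3: A B

Answer: _0: _1 F
_1: _2 _3
_2: E C U P
_3: A B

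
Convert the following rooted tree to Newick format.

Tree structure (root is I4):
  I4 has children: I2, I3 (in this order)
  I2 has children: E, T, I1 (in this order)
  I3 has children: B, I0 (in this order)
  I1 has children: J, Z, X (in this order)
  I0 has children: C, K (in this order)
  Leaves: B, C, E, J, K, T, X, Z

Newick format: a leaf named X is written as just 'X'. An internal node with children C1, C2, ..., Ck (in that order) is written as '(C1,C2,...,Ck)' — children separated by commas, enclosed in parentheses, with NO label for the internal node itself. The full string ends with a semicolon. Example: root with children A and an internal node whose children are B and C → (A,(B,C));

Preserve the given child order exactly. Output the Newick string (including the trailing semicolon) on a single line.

Answer: ((E,T,(J,Z,X)),(B,(C,K)));

Derivation:
internal I4 with children ['I2', 'I3']
  internal I2 with children ['E', 'T', 'I1']
    leaf 'E' → 'E'
    leaf 'T' → 'T'
    internal I1 with children ['J', 'Z', 'X']
      leaf 'J' → 'J'
      leaf 'Z' → 'Z'
      leaf 'X' → 'X'
    → '(J,Z,X)'
  → '(E,T,(J,Z,X))'
  internal I3 with children ['B', 'I0']
    leaf 'B' → 'B'
    internal I0 with children ['C', 'K']
      leaf 'C' → 'C'
      leaf 'K' → 'K'
    → '(C,K)'
  → '(B,(C,K))'
→ '((E,T,(J,Z,X)),(B,(C,K)))'
Final: ((E,T,(J,Z,X)),(B,(C,K)));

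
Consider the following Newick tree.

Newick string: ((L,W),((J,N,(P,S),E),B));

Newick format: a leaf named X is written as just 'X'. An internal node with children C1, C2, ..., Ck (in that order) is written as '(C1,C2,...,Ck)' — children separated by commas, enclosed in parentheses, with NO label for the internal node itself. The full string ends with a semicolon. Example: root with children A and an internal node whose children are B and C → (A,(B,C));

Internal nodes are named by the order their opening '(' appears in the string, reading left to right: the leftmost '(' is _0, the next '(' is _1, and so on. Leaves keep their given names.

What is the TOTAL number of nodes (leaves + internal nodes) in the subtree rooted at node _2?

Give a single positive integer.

Answer: 9

Derivation:
Newick: ((L,W),((J,N,(P,S),E),B));
Locate _2: it is the '(' at position 7 (the 3rd '(' reading left to right).
Query: subtree rooted at _2
_2: subtree_size = 1 + 8
  _3: subtree_size = 1 + 6
    J: subtree_size = 1 + 0
    N: subtree_size = 1 + 0
    _4: subtree_size = 1 + 2
      P: subtree_size = 1 + 0
      S: subtree_size = 1 + 0
    E: subtree_size = 1 + 0
  B: subtree_size = 1 + 0
Total subtree size of _2: 9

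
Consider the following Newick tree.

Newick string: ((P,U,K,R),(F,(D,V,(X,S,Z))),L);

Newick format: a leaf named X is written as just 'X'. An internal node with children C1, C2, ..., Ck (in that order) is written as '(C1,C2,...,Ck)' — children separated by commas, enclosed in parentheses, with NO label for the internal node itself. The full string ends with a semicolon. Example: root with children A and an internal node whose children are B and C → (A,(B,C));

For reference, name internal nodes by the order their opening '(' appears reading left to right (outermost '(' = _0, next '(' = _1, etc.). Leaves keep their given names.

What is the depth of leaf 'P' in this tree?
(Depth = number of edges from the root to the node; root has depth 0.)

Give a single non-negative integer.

Answer: 2

Derivation:
Newick: ((P,U,K,R),(F,(D,V,(X,S,Z))),L);
Naming internals by '(' encounter order: outermost '(' = _0, next = _1, ...
Query node: P
Path from root: _0 -> _1 -> P
Depth of P: 2 (number of edges from root)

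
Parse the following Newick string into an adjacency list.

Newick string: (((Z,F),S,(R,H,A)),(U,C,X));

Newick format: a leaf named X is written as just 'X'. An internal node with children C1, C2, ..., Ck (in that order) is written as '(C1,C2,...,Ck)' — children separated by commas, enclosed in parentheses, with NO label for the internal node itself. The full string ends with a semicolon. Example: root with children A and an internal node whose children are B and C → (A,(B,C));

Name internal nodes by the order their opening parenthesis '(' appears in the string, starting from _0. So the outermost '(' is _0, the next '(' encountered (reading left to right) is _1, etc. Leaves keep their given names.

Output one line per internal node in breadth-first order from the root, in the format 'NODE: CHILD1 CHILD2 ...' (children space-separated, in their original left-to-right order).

Answer: _0: _1 _4
_1: _2 S _3
_4: U C X
_2: Z F
_3: R H A

Derivation:
Input: (((Z,F),S,(R,H,A)),(U,C,X));
Scanning left-to-right, naming '(' by encounter order:
  pos 0: '(' -> open internal node _0 (depth 1)
  pos 1: '(' -> open internal node _1 (depth 2)
  pos 2: '(' -> open internal node _2 (depth 3)
  pos 6: ')' -> close internal node _2 (now at depth 2)
  pos 10: '(' -> open internal node _3 (depth 3)
  pos 16: ')' -> close internal node _3 (now at depth 2)
  pos 17: ')' -> close internal node _1 (now at depth 1)
  pos 19: '(' -> open internal node _4 (depth 2)
  pos 25: ')' -> close internal node _4 (now at depth 1)
  pos 26: ')' -> close internal node _0 (now at depth 0)
Total internal nodes: 5
BFS adjacency from root:
  _0: _1 _4
  _1: _2 S _3
  _4: U C X
  _2: Z F
  _3: R H A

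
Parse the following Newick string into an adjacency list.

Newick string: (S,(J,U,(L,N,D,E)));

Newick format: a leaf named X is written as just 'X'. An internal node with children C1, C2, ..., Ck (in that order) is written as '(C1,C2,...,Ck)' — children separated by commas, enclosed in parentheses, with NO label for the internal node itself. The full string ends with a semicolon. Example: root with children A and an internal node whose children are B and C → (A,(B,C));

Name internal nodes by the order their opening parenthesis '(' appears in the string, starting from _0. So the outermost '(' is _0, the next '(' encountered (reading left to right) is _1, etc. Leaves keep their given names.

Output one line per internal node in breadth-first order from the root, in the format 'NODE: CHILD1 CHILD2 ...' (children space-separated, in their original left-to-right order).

Answer: _0: S _1
_1: J U _2
_2: L N D E

Derivation:
Input: (S,(J,U,(L,N,D,E)));
Scanning left-to-right, naming '(' by encounter order:
  pos 0: '(' -> open internal node _0 (depth 1)
  pos 3: '(' -> open internal node _1 (depth 2)
  pos 8: '(' -> open internal node _2 (depth 3)
  pos 16: ')' -> close internal node _2 (now at depth 2)
  pos 17: ')' -> close internal node _1 (now at depth 1)
  pos 18: ')' -> close internal node _0 (now at depth 0)
Total internal nodes: 3
BFS adjacency from root:
  _0: S _1
  _1: J U _2
  _2: L N D E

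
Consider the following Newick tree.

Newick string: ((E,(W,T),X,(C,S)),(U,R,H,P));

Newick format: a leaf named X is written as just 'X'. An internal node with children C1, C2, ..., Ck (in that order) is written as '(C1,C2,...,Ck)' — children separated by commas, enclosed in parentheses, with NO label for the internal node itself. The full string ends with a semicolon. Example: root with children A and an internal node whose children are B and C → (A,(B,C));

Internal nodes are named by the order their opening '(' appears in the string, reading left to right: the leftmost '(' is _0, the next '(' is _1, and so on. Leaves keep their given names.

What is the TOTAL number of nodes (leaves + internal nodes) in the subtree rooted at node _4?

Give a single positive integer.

Newick: ((E,(W,T),X,(C,S)),(U,R,H,P));
Locate _4: it is the '(' at position 19 (the 5th '(' reading left to right).
Query: subtree rooted at _4
_4: subtree_size = 1 + 4
  U: subtree_size = 1 + 0
  R: subtree_size = 1 + 0
  H: subtree_size = 1 + 0
  P: subtree_size = 1 + 0
Total subtree size of _4: 5

Answer: 5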